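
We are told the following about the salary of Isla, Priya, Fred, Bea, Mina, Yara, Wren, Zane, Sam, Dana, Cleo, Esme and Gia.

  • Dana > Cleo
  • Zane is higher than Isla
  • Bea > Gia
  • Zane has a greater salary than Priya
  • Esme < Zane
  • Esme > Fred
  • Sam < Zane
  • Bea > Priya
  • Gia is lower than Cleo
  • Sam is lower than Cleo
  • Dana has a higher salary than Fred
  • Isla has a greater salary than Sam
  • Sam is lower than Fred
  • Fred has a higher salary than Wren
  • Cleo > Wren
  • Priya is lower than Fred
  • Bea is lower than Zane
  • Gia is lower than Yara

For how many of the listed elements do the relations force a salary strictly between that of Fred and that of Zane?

The relations place Fred below Zane. An element lies strictly between them when it is forced above Fred and also forced below Zane.
Above Fred: {Esme, Dana}. Below Zane: {Wren, Sam, Gia, Priya, Esme, Bea, Isla}.
Intersection: {Esme} — 1.

1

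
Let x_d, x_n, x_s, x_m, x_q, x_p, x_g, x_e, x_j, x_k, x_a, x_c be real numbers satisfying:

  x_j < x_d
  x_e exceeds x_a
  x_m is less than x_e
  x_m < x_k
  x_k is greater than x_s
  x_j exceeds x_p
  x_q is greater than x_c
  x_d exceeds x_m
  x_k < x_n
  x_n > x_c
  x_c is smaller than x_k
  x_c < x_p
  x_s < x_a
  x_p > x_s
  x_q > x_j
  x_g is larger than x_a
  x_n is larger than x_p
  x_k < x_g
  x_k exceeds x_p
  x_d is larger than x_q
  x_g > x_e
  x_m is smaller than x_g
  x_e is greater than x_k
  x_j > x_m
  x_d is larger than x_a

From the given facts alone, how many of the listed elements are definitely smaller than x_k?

From x_k the given relations immediately reach x_s, x_c, x_m, x_p.
No other element is forced below x_k by the given relations, so the count is 4.

4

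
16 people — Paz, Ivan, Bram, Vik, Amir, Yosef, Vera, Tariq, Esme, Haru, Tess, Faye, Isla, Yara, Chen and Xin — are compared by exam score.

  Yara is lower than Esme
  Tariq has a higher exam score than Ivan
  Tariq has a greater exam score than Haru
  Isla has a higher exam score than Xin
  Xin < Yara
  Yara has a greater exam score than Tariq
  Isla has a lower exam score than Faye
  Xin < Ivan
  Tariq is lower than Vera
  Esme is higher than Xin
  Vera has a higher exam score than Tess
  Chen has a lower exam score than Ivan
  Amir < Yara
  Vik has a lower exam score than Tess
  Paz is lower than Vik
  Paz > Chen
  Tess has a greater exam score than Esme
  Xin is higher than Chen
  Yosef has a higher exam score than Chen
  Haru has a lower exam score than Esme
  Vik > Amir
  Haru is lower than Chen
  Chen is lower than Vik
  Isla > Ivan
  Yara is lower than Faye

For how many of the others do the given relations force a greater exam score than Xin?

Directly above Xin: Ivan, Isla, Yara, Esme.
One step further: Tariq, Faye, Tess (7 so far).
One step further: Vera (8 so far).
Nothing else is reachable above Xin; 8 in all.

8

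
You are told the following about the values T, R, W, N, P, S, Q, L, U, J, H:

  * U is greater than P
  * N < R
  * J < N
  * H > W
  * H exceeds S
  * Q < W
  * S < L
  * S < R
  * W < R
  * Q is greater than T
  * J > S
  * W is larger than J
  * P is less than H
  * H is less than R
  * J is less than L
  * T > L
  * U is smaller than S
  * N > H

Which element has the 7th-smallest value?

Q

Chaining the given pairs: P < U < S < J < L < T < Q < W < H < N < R.
Counting 7 from the smallest end gives Q.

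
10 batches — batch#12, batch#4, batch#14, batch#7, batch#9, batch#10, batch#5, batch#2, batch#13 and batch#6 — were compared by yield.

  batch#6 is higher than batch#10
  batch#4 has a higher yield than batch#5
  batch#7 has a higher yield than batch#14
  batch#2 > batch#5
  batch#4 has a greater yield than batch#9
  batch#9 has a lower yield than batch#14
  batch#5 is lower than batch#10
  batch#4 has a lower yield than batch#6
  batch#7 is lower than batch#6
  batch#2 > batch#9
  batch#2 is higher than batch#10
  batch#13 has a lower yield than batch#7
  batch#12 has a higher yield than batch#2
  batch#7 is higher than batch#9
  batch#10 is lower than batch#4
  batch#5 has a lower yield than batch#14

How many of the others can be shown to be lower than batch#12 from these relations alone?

From batch#12 the given relations immediately reach batch#2.
From those, batch#5, batch#9, batch#10 — 4 in total.
No other element is forced below batch#12 by the given relations, so the count is 4.

4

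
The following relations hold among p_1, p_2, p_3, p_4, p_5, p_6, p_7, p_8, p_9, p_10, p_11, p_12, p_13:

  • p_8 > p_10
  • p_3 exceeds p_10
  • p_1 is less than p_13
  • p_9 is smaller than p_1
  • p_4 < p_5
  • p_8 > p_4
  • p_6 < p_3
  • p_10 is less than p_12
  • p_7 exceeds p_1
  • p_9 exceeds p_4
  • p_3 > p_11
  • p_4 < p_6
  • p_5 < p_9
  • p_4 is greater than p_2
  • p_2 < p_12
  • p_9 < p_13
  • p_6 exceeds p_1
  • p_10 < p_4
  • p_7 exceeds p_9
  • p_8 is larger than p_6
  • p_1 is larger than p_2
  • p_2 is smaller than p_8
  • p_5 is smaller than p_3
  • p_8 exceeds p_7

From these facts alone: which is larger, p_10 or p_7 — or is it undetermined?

p_7

p_10 < p_4 < p_5 < p_9 < p_1 < p_7, by transitivity through p_4, p_5, p_9, p_1.
So p_7 is larger.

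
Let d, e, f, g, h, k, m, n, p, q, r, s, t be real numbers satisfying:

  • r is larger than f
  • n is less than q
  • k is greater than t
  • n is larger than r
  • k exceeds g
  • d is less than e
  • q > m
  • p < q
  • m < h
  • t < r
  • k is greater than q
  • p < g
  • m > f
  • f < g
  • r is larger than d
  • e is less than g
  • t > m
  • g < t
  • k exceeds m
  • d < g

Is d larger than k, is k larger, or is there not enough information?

d < e < g < t < r < n < q < k, by transitivity through e, g, t, r, n, q.
So k is larger.

k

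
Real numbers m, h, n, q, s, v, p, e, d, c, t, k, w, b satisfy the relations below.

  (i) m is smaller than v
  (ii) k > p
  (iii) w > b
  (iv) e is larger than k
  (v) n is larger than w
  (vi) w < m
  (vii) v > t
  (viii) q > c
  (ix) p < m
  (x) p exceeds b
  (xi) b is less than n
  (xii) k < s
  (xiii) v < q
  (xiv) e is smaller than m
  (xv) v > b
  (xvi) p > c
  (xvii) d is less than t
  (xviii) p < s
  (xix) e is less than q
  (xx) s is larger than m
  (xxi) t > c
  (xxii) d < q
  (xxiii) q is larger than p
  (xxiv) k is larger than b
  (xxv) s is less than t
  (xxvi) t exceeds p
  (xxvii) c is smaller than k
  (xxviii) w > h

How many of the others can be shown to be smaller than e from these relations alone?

4

The elements the relations force below e are c, b, p, k — no chain reaches any other.
That is 4.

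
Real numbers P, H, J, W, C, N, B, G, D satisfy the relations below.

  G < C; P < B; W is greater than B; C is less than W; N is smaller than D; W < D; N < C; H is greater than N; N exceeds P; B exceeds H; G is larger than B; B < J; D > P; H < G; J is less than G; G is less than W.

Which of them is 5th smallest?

J

The consecutive relations fix a unique order: P < N < H < B < J < G < C < W < D.
The 5th smallest is J.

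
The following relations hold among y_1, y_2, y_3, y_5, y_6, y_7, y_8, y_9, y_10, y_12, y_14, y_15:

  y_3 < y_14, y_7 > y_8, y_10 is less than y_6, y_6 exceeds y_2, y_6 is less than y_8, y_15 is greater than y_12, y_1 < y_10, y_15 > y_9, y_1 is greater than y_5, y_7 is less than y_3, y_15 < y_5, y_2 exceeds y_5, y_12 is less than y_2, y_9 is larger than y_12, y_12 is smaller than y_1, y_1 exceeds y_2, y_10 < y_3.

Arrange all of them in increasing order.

Each adjacent pair is fixed by a given relation: y_12 < y_9; y_9 < y_15; y_15 < y_5; y_5 < y_2; y_2 < y_1; y_1 < y_10; y_10 < y_6; y_6 < y_8; y_8 < y_7; y_7 < y_3; y_3 < y_14. Chaining them end to end gives the full order.

y_12 < y_9 < y_15 < y_5 < y_2 < y_1 < y_10 < y_6 < y_8 < y_7 < y_3 < y_14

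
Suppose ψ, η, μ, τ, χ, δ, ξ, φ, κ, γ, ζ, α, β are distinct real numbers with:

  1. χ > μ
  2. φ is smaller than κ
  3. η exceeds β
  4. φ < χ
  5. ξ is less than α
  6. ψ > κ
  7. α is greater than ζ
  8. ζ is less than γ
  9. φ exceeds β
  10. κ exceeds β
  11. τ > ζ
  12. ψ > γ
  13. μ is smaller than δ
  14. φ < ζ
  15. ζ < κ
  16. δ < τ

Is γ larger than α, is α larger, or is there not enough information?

undetermined

Following every chain through γ: above γ we get ψ; below γ we get β, φ, ζ.
α is not reached, and no chain runs the other way from α to γ.
So the given relations leave the order of γ and α undetermined.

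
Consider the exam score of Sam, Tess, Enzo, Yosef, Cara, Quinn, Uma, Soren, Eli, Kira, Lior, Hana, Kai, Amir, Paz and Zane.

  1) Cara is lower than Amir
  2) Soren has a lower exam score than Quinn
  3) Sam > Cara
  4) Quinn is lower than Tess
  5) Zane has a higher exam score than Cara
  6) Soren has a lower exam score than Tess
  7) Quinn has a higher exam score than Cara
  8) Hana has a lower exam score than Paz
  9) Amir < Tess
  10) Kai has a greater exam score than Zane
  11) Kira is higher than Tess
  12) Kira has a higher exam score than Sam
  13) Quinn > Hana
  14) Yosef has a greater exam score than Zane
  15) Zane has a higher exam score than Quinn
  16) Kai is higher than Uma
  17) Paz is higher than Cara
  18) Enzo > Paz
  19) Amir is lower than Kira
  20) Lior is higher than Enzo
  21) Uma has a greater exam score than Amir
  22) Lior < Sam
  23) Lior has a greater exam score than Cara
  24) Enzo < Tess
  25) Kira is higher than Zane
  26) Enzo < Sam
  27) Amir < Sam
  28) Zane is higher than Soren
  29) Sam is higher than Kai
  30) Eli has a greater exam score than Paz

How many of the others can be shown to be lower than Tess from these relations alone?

Directly below Tess: Soren, Quinn, Enzo, Amir.
One step further: Cara, Hana, Paz (7 so far).
Nothing else is reachable below Tess; 7 in all.

7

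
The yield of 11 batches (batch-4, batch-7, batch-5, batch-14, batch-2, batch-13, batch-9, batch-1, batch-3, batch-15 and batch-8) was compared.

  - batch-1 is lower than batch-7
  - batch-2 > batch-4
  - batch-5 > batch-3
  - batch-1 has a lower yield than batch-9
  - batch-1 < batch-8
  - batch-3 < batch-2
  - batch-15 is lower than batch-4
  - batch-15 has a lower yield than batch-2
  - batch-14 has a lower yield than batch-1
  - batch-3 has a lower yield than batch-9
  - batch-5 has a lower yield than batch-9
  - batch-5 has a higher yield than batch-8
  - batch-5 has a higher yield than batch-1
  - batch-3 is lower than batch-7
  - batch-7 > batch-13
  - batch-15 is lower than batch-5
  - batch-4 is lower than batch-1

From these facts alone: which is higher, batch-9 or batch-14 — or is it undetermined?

The relevant relations are batch-14 < batch-1; batch-1 < batch-8; batch-8 < batch-5; batch-5 < batch-9.
Together: batch-14 < batch-1 < batch-8 < batch-5 < batch-9.
So batch-9 is higher.

batch-9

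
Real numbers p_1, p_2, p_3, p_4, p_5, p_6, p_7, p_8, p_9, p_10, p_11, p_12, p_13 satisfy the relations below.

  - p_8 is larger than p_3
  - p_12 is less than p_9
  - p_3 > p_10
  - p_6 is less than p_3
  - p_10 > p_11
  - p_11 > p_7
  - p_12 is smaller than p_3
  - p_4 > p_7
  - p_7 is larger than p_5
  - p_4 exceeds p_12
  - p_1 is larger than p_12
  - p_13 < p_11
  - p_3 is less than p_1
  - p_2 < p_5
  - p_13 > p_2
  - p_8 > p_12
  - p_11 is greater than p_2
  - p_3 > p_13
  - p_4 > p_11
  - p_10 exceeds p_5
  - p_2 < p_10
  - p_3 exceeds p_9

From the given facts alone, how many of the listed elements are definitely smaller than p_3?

The elements the relations force below p_3 are p_6, p_2, p_5, p_13, p_7, p_11, p_10, p_12, p_9 — no chain reaches any other.
That is 9.

9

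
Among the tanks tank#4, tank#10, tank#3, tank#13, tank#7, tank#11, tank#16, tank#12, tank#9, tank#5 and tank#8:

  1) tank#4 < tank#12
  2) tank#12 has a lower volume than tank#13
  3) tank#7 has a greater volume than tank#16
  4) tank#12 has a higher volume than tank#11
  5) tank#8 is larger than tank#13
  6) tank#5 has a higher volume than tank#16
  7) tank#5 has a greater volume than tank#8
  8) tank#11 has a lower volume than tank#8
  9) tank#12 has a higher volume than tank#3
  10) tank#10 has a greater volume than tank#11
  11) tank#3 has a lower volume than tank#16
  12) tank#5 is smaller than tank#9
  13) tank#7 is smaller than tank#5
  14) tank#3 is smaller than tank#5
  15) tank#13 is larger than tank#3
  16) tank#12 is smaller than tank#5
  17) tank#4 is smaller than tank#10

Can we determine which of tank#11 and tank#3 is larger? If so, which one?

Following every chain through tank#11: above tank#11 we get tank#12, tank#13, tank#10, tank#8, tank#5, tank#9.
tank#3 is not reached, and no chain runs the other way from tank#3 to tank#11.
So the given relations leave the order of tank#11 and tank#3 undetermined.

undetermined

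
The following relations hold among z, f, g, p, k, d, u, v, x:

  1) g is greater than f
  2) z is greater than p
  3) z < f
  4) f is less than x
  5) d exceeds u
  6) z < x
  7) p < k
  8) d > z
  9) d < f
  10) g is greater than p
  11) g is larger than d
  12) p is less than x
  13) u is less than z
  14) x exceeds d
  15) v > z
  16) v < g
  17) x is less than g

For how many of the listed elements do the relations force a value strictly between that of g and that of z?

Chaining upward from z reaches: d, f, x, v.
Chaining downward from g reaches: p, u, d, f, x, v.
Strictly between z and g are those in both lists: d, f, x, v — 4 elements.

4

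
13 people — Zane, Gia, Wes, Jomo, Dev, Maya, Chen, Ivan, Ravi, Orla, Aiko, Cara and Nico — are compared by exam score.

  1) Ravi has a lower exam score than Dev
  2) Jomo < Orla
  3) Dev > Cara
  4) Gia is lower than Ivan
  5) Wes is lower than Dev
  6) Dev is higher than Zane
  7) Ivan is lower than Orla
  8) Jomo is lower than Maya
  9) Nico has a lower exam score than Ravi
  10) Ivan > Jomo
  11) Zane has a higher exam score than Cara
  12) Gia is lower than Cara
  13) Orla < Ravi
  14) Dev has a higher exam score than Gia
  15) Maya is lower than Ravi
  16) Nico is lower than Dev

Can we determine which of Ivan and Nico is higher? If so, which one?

Following every chain through Ivan: above Ivan we get Orla, Ravi, Dev; below Ivan we get Gia, Jomo.
Nico is not reached, and no chain runs the other way from Nico to Ivan.
So the given relations leave the order of Ivan and Nico undetermined.

undetermined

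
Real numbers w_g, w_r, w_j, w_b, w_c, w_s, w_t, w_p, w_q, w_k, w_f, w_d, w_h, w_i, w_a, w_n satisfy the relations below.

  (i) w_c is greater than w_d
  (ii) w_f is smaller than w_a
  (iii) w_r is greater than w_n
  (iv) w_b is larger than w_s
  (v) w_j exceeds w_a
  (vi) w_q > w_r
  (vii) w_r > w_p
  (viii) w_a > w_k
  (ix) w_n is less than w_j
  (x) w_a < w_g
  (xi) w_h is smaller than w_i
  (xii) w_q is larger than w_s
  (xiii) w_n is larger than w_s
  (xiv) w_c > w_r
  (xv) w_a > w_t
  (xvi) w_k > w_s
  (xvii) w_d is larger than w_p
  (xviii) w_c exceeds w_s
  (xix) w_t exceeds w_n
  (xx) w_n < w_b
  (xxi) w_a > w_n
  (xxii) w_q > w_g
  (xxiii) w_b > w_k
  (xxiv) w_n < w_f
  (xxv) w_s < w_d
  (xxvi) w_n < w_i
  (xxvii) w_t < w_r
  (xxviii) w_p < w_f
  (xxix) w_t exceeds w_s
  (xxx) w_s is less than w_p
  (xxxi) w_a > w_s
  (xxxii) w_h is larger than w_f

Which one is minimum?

w_s

w_n is not least since w_s < w_n; w_k is not least since w_s < w_k; w_b is not least since w_n < w_b; w_p is not least since w_s < w_p; w_t is not least since w_s < w_t; w_d is not least since w_p < w_d; w_r is not least since w_t < w_r; w_f is not least since w_p < w_f; w_a is not least since w_f < w_a; w_j is not least since w_a < w_j; w_c is not least since w_s < w_c; w_g is not least since w_a < w_g; w_h is not least since w_f < w_h; w_q is not least since w_s < w_q; w_i is not least since w_n < w_i.
Only w_s has nothing below it, so w_s is the minimum.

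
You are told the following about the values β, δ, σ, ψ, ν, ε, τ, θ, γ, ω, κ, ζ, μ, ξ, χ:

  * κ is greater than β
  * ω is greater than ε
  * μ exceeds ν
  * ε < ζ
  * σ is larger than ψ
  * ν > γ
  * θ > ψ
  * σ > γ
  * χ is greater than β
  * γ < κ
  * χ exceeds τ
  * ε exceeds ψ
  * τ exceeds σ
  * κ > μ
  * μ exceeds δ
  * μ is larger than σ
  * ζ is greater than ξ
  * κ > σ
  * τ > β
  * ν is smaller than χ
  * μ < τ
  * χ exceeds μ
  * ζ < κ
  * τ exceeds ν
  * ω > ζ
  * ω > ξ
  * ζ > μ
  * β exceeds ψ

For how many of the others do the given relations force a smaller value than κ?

The elements the relations force below κ are δ, ψ, ε, γ, ν, σ, μ, ξ, ζ, β — no chain reaches any other.
That is 10.

10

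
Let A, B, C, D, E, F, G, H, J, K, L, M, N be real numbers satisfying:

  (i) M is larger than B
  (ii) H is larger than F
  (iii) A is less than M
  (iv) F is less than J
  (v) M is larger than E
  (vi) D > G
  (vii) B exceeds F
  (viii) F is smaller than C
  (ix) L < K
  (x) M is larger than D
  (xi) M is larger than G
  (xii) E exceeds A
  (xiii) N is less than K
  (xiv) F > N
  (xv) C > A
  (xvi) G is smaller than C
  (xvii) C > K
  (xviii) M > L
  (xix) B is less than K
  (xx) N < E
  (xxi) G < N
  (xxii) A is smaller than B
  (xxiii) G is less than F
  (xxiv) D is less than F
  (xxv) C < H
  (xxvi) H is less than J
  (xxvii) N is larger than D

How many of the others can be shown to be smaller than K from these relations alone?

The elements the relations force below K are G, D, A, N, L, F, B — no chain reaches any other.
That is 7.

7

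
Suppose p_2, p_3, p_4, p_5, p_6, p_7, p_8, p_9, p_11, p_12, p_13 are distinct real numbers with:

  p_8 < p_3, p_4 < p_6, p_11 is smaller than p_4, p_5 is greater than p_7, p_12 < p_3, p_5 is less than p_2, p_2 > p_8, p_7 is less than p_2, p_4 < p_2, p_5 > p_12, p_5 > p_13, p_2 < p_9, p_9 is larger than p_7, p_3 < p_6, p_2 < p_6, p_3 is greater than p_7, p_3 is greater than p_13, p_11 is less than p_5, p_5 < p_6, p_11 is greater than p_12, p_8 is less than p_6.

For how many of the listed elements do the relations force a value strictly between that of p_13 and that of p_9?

2

The relations place p_13 below p_9. An element lies strictly between them when it is forced above p_13 and also forced below p_9.
Above p_13: {p_5, p_2, p_3, p_6}. Below p_9: {p_8, p_12, p_11, p_4, p_7, p_5, p_2}.
Intersection: {p_5, p_2} — 2.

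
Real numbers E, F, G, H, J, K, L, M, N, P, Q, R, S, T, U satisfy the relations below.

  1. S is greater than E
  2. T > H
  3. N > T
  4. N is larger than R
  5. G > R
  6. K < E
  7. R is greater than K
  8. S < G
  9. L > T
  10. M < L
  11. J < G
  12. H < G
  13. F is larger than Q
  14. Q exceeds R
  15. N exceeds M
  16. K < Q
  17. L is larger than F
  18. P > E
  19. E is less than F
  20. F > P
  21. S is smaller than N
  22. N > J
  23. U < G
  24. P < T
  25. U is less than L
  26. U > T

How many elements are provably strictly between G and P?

The relations place P below G. An element lies strictly between them when it is forced above P and also forced below G.
Above P: {F, T, N, U, L}. Below G: {K, E, H, R, S, J, T, U}.
Intersection: {T, U} — 2.

2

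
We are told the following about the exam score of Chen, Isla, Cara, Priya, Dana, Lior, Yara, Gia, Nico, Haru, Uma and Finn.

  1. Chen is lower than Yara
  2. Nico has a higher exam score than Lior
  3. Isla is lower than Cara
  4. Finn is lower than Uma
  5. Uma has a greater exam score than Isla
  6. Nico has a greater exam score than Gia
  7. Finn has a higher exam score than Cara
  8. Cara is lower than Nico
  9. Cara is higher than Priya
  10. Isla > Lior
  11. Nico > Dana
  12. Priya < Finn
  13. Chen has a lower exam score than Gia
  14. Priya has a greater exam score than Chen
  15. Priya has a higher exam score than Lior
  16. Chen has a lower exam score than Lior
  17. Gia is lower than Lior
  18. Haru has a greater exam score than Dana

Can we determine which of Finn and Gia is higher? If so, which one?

Chaining the given relations: Gia < Lior < Isla < Cara < Finn.
So Finn is higher.

Finn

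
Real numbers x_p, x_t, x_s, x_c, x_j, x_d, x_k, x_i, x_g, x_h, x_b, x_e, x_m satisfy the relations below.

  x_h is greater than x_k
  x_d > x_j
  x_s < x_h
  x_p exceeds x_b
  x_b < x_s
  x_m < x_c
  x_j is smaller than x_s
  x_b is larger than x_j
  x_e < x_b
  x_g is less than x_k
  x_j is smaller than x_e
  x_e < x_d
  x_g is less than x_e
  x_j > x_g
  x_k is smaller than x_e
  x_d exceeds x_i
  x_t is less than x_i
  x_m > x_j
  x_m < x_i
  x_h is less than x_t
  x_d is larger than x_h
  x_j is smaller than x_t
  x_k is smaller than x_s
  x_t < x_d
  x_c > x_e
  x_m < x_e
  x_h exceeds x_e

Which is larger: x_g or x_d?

x_d

Link the given pairs in sequence: x_g < x_j; x_j < x_m; x_m < x_e; x_e < x_b; x_b < x_s; x_s < x_h; x_h < x_t; x_t < x_i; x_i < x_d.
Together: x_g < x_j < x_m < x_e < x_b < x_s < x_h < x_t < x_i < x_d.
So x_g < x_d; x_d is the larger of the two.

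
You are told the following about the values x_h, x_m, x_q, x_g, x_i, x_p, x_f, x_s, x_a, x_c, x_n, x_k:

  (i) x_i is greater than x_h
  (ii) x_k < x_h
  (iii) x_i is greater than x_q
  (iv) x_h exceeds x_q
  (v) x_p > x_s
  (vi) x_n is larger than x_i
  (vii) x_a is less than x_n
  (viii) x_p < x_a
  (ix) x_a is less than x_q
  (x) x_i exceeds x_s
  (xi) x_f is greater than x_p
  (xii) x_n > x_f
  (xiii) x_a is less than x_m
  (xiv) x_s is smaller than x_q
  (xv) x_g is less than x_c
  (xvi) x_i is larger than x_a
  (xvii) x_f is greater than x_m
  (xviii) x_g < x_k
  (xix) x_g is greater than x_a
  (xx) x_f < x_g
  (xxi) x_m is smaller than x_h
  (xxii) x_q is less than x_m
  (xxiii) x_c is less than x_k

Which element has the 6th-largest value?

Chaining the given pairs: x_s < x_p < x_a < x_q < x_m < x_f < x_g < x_c < x_k < x_h < x_i < x_n.
The 6th largest is x_g.

x_g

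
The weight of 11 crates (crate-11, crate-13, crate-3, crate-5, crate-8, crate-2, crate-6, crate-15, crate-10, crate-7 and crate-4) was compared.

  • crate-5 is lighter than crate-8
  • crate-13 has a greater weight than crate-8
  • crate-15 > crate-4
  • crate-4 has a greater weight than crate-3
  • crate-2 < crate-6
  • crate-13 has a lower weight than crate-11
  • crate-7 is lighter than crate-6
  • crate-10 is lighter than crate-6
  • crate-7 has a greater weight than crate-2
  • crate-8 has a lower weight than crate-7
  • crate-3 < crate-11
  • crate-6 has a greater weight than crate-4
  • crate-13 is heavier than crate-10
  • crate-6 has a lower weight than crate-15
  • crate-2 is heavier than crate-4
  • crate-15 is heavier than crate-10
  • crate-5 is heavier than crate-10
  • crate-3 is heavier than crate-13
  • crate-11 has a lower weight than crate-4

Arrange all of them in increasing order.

crate-10 < crate-5 < crate-8 < crate-13 < crate-3 < crate-11 < crate-4 < crate-2 < crate-7 < crate-6 < crate-15

The consecutive links are each given: crate-10 < crate-5; crate-5 < crate-8; crate-8 < crate-13; crate-13 < crate-3; crate-3 < crate-11; crate-11 < crate-4; crate-4 < crate-2; crate-2 < crate-7; crate-7 < crate-6; crate-6 < crate-15.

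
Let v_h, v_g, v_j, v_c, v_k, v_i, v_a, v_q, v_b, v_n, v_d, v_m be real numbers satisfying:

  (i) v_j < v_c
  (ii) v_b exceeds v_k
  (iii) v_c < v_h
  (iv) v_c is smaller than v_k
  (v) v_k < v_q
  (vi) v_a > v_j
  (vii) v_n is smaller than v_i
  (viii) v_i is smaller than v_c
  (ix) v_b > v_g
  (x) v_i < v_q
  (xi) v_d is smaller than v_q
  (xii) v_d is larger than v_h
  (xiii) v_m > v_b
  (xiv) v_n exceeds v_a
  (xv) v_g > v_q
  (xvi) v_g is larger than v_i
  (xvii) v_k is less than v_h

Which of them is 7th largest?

Piecing the relations together gives one ordering: v_j < v_a < v_n < v_i < v_c < v_k < v_h < v_d < v_q < v_g < v_b < v_m.
Counting 7 from the largest end gives v_k.

v_k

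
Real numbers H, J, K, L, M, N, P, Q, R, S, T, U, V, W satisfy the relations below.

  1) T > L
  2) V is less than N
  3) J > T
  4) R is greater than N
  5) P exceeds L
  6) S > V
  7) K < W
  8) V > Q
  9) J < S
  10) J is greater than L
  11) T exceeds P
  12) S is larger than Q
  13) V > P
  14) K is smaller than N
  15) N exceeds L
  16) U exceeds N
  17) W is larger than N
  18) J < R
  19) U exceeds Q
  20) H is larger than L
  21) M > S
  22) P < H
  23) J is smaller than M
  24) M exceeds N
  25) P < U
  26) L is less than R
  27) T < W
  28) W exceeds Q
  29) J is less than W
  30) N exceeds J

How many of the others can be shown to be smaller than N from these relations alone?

The elements the relations force below N are L, Q, P, K, V, T, J — no chain reaches any other.
That is 7.

7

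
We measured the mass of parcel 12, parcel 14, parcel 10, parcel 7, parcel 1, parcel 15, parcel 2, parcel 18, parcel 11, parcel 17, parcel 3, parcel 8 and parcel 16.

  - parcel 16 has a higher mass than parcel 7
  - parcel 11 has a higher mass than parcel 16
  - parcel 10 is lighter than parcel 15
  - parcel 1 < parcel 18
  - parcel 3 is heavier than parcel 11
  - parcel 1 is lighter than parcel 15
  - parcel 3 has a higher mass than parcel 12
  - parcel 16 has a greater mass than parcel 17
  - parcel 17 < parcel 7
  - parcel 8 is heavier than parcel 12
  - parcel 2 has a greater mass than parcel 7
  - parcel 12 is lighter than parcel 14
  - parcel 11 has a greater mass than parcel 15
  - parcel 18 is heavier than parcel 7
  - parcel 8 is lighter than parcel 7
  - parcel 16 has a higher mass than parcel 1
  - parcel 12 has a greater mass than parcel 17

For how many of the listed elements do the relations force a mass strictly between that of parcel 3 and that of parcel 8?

The relations place parcel 8 below parcel 3. An element lies strictly between them when it is forced above parcel 8 and also forced below parcel 3.
Above parcel 8: {parcel 7, parcel 18, parcel 2, parcel 16, parcel 11}. Below parcel 3: {parcel 17, parcel 12, parcel 1, parcel 10, parcel 7, parcel 15, parcel 16, parcel 11}.
Intersection: {parcel 7, parcel 16, parcel 11} — 3.

3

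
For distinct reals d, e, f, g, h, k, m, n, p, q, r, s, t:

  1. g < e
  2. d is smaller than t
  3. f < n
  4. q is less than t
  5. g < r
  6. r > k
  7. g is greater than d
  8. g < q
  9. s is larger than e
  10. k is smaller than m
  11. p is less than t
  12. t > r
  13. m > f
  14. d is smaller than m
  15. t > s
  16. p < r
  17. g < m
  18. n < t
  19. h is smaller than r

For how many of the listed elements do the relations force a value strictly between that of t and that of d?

Chaining upward from d reaches: g, e, m, s, q, r.
Chaining downward from t reaches: p, f, h, g, k, e, s, q, n, r.
Strictly between d and t are those in both lists: g, e, s, q, r — 5 elements.

5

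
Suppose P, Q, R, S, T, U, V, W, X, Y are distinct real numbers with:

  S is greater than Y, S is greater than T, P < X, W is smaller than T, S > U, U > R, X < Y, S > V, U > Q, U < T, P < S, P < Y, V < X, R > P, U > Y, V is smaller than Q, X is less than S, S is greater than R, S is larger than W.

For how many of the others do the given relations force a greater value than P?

6

From P the given relations immediately reach R, X, Y, S.
From those, U — 5 in total.
From those, T — 6 in total.
Nothing else is reachable above P; 6 in all.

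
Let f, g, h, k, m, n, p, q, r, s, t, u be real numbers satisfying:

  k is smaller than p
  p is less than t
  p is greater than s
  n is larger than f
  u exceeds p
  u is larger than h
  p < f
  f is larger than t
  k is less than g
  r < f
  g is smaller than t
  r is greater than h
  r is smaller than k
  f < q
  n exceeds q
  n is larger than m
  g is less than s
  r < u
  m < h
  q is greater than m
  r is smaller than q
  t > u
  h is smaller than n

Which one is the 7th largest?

s

Chaining the given pairs: m < h < r < k < g < s < p < u < t < f < q < n.
Counting 7 from the largest end gives s.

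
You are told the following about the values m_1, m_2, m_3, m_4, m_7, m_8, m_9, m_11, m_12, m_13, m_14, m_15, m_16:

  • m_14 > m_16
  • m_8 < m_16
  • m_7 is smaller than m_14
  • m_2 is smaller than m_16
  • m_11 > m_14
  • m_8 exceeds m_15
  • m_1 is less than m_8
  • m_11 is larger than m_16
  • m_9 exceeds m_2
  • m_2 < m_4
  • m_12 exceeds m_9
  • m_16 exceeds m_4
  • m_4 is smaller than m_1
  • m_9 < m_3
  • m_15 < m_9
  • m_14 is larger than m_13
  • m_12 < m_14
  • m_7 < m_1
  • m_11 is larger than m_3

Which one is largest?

Chaining downward from m_11: directly below it, m_3, m_16, m_14; then m_7, m_2, m_4, m_13, m_9, m_8, m_12; then m_1, m_15.
That covers every other element, and nothing is given above m_11, so m_11 is the largest.

m_11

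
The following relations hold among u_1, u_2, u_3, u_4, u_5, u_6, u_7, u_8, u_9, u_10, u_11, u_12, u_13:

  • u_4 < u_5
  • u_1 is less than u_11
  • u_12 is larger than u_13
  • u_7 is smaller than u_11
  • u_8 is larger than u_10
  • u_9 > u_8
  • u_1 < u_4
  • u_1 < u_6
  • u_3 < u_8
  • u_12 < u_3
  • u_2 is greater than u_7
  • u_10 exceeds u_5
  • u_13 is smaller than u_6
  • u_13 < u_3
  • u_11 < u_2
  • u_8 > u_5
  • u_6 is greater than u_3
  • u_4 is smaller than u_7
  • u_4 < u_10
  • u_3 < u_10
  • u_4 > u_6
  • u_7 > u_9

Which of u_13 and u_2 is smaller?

Link the given pairs in sequence: u_13 < u_12; u_12 < u_3; u_3 < u_6; u_6 < u_4; u_4 < u_5; u_5 < u_10; u_10 < u_8; u_8 < u_9; u_9 < u_7; u_7 < u_11; u_11 < u_2.
Chaining these gives u_13 < u_12 < u_3 < u_6 < u_4 < u_5 < u_10 < u_8 < u_9 < u_7 < u_11 < u_2.
So u_13 < u_2; u_13 is the smaller of the two.

u_13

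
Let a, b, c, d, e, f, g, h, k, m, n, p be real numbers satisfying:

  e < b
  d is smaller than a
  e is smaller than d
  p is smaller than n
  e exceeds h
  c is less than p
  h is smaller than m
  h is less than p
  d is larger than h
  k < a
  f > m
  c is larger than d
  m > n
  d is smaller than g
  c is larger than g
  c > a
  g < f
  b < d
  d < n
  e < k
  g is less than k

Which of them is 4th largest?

p

The consecutive relations fix a unique order: h < e < b < d < g < k < a < c < p < n < m < f.
The 4th largest is p.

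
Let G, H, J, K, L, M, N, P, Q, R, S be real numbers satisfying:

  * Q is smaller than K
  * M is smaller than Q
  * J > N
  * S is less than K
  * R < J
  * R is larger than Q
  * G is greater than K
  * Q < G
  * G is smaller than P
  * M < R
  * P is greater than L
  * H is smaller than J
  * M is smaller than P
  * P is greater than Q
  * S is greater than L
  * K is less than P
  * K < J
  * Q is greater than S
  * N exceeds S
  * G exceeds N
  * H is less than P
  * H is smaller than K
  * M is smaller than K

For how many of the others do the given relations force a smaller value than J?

Directly below J: H, N, R, K.
One step further: M, S, Q (7 so far).
One step further: L (8 so far).
Nothing else is reachable below J; 8 in all.

8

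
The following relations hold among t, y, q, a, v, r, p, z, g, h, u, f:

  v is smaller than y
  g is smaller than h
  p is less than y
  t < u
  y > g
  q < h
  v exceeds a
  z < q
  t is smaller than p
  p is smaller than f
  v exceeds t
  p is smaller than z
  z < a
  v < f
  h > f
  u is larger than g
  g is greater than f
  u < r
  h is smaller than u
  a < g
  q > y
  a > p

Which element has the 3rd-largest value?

The consecutive relations fix a unique order: t < p < z < a < v < f < g < y < q < h < u < r.
Counting 3 from the largest end gives h.

h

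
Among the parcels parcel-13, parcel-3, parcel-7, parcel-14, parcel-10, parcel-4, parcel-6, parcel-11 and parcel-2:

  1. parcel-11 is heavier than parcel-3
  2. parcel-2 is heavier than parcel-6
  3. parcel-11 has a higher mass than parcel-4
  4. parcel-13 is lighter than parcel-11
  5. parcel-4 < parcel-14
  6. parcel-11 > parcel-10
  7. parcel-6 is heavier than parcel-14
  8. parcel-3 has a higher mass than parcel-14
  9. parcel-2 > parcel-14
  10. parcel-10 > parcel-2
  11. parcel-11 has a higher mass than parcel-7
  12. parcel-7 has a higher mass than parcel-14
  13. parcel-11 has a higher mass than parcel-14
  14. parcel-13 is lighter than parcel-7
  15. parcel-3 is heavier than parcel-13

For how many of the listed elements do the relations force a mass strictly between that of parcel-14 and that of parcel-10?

2

The relations place parcel-14 below parcel-10. An element lies strictly between them when it is forced above parcel-14 and also forced below parcel-10.
Above parcel-14: {parcel-6, parcel-3, parcel-2, parcel-7, parcel-11}. Below parcel-10: {parcel-4, parcel-6, parcel-2}.
Intersection: {parcel-6, parcel-2} — 2.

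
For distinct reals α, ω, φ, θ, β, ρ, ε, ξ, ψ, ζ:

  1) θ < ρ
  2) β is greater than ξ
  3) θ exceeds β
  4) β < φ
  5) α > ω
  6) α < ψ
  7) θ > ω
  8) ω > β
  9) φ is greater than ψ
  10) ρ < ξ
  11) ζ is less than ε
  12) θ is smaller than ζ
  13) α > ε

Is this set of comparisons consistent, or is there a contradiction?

inconsistent

Chaining the given relations yields ρ < ξ < β < ω < θ, so ρ < θ. But one relation states θ < ρ. These cannot both hold.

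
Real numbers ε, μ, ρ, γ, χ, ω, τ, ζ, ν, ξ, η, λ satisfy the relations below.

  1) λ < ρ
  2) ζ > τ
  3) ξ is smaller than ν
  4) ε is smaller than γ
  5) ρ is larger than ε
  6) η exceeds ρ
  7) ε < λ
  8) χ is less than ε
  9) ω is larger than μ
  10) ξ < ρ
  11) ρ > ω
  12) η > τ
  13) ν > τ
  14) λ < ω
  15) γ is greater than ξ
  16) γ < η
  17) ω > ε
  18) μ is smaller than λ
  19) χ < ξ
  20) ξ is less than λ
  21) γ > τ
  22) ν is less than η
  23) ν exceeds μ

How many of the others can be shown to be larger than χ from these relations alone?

The elements the relations force above χ are ξ, ε, λ, ω, γ, ρ, ν, η — no chain reaches any other.
That is 8.

8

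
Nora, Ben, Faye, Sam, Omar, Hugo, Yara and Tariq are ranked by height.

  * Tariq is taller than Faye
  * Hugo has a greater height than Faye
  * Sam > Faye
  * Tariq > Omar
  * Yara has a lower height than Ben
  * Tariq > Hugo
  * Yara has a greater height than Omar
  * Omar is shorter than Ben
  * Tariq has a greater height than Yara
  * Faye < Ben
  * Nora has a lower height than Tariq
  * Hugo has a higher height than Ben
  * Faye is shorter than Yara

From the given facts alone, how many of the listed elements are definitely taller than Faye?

5

From Faye the given relations immediately reach Yara, Sam, Ben, Hugo, Tariq.
Nothing else is reachable above Faye; 5 in all.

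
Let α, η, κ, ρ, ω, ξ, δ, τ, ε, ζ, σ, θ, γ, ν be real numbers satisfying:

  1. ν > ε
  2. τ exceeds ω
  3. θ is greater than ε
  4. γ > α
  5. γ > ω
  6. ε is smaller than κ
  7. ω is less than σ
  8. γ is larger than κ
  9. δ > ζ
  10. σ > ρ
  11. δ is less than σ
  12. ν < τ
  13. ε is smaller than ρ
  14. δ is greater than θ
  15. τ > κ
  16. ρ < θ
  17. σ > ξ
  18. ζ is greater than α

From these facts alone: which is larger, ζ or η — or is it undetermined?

undetermined

Following every chain through η: nothing is chained to η.
ζ is not reached, and no chain runs the other way from ζ to η.
So the given relations leave the order of η and ζ undetermined.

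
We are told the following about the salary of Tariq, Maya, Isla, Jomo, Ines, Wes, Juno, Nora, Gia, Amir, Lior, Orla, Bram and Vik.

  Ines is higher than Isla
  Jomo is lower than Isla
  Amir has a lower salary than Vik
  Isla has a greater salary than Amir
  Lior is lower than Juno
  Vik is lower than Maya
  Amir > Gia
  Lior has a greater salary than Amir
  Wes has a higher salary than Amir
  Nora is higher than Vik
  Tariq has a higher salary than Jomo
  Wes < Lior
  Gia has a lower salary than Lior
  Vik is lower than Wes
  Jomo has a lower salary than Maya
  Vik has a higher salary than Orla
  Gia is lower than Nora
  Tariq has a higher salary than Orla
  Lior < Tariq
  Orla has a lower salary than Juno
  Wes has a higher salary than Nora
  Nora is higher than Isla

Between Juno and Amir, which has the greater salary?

Juno

Chaining the given relations: Amir < Vik < Nora < Wes < Lior < Juno.
So Amir < Juno; Juno is the higher of the two.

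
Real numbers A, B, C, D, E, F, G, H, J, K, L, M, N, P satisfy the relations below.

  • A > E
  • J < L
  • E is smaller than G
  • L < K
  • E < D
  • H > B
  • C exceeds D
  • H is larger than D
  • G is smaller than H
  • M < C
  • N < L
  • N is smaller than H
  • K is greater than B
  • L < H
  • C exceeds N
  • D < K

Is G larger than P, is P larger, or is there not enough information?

undetermined

Following every chain through P: nothing is chained to P.
G is not reached, and no chain runs the other way from G to P.
So the given relations leave the order of P and G undetermined.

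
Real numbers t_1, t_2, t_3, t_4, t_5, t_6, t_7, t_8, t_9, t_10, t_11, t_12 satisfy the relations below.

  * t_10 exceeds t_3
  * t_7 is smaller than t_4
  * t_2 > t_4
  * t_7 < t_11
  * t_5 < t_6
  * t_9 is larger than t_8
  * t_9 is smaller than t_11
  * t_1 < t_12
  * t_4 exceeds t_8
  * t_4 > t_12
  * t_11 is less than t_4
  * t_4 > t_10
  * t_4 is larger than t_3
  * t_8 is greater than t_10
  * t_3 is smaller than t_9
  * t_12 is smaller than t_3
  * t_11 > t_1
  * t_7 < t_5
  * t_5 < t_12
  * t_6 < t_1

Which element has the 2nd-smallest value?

t_5

Chaining the given pairs: t_7 < t_5 < t_6 < t_1 < t_12 < t_3 < t_10 < t_8 < t_9 < t_11 < t_4 < t_2.
The 2nd smallest is t_5.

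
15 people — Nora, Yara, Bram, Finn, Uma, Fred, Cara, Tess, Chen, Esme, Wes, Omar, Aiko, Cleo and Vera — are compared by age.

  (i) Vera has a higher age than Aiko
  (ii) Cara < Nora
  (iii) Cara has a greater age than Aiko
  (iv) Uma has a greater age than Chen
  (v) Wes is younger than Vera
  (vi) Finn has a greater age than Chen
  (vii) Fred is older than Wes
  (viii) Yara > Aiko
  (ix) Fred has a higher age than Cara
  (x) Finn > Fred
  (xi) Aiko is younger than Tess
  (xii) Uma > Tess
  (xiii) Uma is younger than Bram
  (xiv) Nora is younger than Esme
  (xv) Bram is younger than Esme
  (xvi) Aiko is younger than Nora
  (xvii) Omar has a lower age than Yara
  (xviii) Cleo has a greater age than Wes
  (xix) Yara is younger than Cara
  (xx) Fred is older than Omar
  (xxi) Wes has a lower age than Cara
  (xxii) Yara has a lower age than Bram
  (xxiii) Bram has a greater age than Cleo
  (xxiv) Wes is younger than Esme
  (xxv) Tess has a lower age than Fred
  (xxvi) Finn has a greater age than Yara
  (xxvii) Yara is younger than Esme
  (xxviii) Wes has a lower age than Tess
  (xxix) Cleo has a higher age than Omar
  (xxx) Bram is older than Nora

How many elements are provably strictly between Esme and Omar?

The relations place Omar below Esme. An element lies strictly between them when it is forced above Omar and also forced below Esme.
Above Omar: {Cleo, Yara, Cara, Nora, Bram, Fred, Finn}. Below Esme: {Aiko, Wes, Tess, Cleo, Yara, Chen, Cara, Uma, Nora, Bram}.
Intersection: {Cleo, Yara, Cara, Nora, Bram} — 5.

5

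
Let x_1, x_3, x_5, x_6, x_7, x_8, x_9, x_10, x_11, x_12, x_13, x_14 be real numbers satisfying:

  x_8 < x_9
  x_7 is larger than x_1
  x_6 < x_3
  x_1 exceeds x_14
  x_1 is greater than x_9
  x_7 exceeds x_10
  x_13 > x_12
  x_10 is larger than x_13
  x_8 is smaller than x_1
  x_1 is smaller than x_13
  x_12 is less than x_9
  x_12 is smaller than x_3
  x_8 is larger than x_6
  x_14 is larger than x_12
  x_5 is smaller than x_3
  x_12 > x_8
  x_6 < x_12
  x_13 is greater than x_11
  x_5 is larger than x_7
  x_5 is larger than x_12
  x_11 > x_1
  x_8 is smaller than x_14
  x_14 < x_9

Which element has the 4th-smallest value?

Chaining the given pairs: x_6 < x_8 < x_12 < x_14 < x_9 < x_1 < x_11 < x_13 < x_10 < x_7 < x_5 < x_3.
The 4th smallest is x_14.

x_14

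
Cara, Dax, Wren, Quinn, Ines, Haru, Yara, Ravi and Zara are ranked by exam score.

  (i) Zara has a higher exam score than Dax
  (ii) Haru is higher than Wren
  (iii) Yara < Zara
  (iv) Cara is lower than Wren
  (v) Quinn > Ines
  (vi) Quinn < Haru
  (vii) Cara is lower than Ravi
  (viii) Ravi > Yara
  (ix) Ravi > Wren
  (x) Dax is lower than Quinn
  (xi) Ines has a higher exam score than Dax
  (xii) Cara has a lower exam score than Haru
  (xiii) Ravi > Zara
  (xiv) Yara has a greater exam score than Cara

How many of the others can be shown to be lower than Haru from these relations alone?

5

The elements the relations force below Haru are Cara, Wren, Dax, Ines, Quinn — no chain reaches any other.
That is 5.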